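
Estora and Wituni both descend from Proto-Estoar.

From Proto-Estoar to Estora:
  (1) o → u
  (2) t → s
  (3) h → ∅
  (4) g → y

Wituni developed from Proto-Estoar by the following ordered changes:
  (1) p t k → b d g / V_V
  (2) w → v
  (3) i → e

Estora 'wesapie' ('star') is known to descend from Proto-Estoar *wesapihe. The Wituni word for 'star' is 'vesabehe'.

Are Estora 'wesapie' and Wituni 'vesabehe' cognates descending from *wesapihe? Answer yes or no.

Derive the expected Wituni reflex of *wesapihe:
Wituni: *wesapihe
  wesapihe → wesabihe   [intervocalic voicing]
  wesabihe → vesabihe   [unconditioned shift]
  vesabihe → vesabehe   [vowel merger]
  giving Wituni vesabehe.
Wituni 'vesabehe' matches the regular reflex exactly, so the pair is cognate.

yes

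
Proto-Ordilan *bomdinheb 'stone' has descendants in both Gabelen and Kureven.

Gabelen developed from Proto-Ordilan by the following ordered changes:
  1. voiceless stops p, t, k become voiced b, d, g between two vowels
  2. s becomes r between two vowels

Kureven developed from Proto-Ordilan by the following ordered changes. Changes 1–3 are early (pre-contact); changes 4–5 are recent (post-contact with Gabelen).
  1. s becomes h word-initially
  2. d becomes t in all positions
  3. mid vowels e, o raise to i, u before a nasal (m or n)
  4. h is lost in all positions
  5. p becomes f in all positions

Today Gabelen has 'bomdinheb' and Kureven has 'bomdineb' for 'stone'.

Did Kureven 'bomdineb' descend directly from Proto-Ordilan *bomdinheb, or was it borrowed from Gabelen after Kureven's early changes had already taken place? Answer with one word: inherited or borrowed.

If inherited, *bomdinheb would pass through all of Kureven's changes:
Kureven: *bomdinheb > bomtinheb > bumtinheb > bumtineb  (by unconditioned shift, pre-nasal raising, h-loss)
If borrowed from Gabelen 'bomdinheb' after the early changes, it would undergo only the recent ones:
  rule 4 (h-loss): bomdinheb → bomdineb
  rule 5 (unconditioned shift): no change (bomdineb)
  ⇒ as a loan: bomdineb
Kureven 'bomdineb' matches the loan outcome 'bomdineb', not the inherited 'bumtineb' — it skipped the early Kureven changes, so it was borrowed from Gabelen.

borrowed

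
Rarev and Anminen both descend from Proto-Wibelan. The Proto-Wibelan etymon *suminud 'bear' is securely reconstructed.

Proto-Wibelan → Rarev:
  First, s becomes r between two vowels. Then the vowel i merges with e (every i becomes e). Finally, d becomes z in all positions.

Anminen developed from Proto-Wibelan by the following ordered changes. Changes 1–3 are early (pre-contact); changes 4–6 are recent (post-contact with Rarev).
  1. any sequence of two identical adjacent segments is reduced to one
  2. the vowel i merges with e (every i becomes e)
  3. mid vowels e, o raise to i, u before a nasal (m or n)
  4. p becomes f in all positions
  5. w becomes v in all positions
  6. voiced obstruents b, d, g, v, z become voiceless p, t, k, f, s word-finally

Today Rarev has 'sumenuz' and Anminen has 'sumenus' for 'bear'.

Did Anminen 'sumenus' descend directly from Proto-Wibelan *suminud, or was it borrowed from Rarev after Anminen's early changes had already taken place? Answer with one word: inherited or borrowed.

borrowed

If inherited, *suminud would pass through all of Anminen's changes:
Anminen: *suminud
  suminud (rule 1 does not apply)
  suminud → sumenud   [vowel merger]
  sumenud → suminud   [pre-nasal raising]
  suminud (rule 4 does not apply)
  suminud (rule 5 does not apply)
  suminud → suminut   [final devoicing]
  giving Anminen suminut.
If borrowed from Rarev 'sumenuz' after the early changes, it would undergo only the recent ones:
  rule 4 (unconditioned shift): no change (sumenuz)
  rule 5 (unconditioned shift): no change (sumenuz)
  rule 6 (final devoicing): sumenuz → sumenus
  ⇒ as a loan: sumenus
Anminen 'sumenus' matches the loan outcome 'sumenus', not the inherited 'suminut' — it skipped the early Anminen changes, so it was borrowed from Rarev.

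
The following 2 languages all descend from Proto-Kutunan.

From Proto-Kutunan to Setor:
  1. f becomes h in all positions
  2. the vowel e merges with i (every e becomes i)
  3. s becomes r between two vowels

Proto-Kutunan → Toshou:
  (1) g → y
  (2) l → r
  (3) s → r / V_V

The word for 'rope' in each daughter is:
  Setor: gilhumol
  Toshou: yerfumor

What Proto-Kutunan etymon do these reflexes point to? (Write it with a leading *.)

Position 4: Setor has h, Toshou has f. Toshou preserves f here (none of its changes turn any other segment into f), so the proto-segment is *f.
Position 1: Setor has g, Toshou has y. Setor preserves g here (none of its changes turn any other segment into g), so the proto-segment is *g.
Verify the candidate proto-form against each daughter:
Setor: *gelfumol
  gelfumol → gelhumol   [unconditioned shift]
  gelhumol → gilhumol   [vowel merger]
  gilhumol (rule 3 does not apply)
  giving Setor gilhumol.
Toshou: start from *gelfumol.
  rule 1 (unconditioned shift): gelfumol → yelfumol
  rule 2 (unconditioned shift): yelfumol → yerfumor
  rule 3: no change — yerfumor
  ⇒ Toshou yerfumor
No other proto-form is consistent with every reflex, so the reconstruction is *gelfumol.

*gelfumol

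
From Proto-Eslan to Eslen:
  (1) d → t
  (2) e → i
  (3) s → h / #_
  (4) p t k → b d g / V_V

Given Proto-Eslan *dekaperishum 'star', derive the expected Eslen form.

tigabirishum

Eslen: *dekaperishum
  dekaperishum → tekaperishum   [unconditioned shift]
  tekaperishum → tikapirishum   [vowel merger]
  tikapirishum (rule 3 does not apply)
  tikapirishum → tigabirishum   [intervocalic voicing]
  giving Eslen tigabirishum.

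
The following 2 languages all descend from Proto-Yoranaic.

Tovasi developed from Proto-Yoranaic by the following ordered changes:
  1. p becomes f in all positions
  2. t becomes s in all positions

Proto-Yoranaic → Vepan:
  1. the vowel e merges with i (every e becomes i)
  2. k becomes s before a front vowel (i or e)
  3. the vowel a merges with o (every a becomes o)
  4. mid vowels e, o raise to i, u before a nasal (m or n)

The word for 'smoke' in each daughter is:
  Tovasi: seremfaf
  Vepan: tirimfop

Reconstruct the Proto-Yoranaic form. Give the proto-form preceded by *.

*teremfap

Position 8: Tovasi has f, Vepan has p. Vepan preserves p here (none of its changes turn any other segment into p), so the proto-segment is *p.
Position 2: Tovasi has e, Vepan has i. Tovasi preserves e here (none of its changes turn any other segment into e), so the proto-segment is *e.
Continuing position by position gives *teremfap; check it forward:
Tovasi: *teremfap
  teremfap → teremfaf   [unconditioned shift]
  teremfaf → seremfaf   [unconditioned shift]
  giving Tovasi seremfaf.
Vepan: start from *teremfap.
  rule 1 (vowel merger): teremfap → tirimfap
  rule 2: no change — tirimfap
  rule 3 (vowel merger): tirimfap → tirimfop
  rule 4: no change — tirimfop
  ⇒ Vepan tirimfop
*teremfap is the unique common source.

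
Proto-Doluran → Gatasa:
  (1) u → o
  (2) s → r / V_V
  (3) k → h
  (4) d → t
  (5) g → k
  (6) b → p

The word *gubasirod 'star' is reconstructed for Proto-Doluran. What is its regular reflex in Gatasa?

koparirot

Gatasa: start from *gubasirod.
  rule 1 (vowel merger): gubasirod → gobasirod
  rule 2 (rhotacism): gobasirod → gobarirod
  rule 3: no change — gobarirod
  rule 4 (unconditioned shift): gobarirod → gobarirot
  rule 5 (unconditioned shift): gobarirot → kobarirot
  rule 6 (unconditioned shift): kobarirot → koparirot
  ⇒ Gatasa koparirot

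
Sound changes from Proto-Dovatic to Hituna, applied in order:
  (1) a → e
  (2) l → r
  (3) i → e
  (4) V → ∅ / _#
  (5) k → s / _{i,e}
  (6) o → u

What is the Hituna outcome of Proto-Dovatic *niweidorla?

neweedurr

Hituna: start from *niweidorla.
  rule 1 (vowel merger): niweidorla → niweidorle
  rule 2 (unconditioned shift): niweidorle → niweidorre
  rule 3 (vowel merger): niweidorre → neweedorre
  rule 4 (apocope): neweedorre → neweedorr
  rule 5: no change — neweedorr
  rule 6 (vowel merger): neweedorr → neweedurr
  ⇒ Hituna neweedurr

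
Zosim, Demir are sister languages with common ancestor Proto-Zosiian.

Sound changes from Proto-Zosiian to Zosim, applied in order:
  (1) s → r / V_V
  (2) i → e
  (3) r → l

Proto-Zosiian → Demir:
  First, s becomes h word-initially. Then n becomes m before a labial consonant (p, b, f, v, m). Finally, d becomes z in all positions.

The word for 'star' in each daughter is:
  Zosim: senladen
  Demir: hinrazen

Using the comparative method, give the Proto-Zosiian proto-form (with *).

Position 2: Zosim has e, Demir has i. Demir preserves i here (none of its changes turn any other segment into i), so the proto-segment is *i.
Position 6: Zosim has d, Demir has z. Zosim preserves d here (none of its changes turn any other segment into d), so the proto-segment is *d.
Position 4: Zosim has l, Demir has r. Demir preserves r here (none of its changes turn any other segment into r), so the proto-segment is *r.
Continuing position by position gives *sinraden; check it forward:
Zosim: start from *sinraden.
  rule 1: no change — sinraden
  rule 2 (vowel merger): sinraden → senraden
  rule 3 (unconditioned shift): senraden → senladen
  ⇒ Zosim senladen
Demir: start from *sinraden.
  rule 1 (debuccalisation): sinraden → hinraden
  rule 2: no change — hinraden
  rule 3 (unconditioned shift): hinraden → hinrazen
  ⇒ Demir hinrazen
No other proto-form is consistent with every reflex, so the reconstruction is *sinraden.

*sinraden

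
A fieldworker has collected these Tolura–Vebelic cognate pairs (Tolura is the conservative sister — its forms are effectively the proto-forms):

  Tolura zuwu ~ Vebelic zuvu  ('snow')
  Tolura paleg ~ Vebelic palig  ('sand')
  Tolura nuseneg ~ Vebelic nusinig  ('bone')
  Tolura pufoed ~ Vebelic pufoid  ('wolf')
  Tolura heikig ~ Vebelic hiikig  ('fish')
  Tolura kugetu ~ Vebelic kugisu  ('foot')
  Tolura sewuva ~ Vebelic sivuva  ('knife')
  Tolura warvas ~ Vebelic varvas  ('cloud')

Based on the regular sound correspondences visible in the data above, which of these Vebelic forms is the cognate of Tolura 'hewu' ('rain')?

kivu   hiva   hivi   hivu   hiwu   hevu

hivu

paleg ~ palig, nuseneg ~ nusinig — Tolura e corresponds to Vebelic i after a consonant, before a consonant other than r, m, n, p, b, f, v.
zuwu ~ zuvu, sewuva ~ sivuva — Tolura w corresponds to Vebelic v between vowels (before a back vowel).
Applying these to Tolura 'hewu':
  hewu → hiwu   (e→i after a consonant, before a consonant other than r, m, n, p, b, f, v)
  hiwu → hivu   (w→v between vowels (before a back vowel))
So the Vebelic cognate is 'hivu'.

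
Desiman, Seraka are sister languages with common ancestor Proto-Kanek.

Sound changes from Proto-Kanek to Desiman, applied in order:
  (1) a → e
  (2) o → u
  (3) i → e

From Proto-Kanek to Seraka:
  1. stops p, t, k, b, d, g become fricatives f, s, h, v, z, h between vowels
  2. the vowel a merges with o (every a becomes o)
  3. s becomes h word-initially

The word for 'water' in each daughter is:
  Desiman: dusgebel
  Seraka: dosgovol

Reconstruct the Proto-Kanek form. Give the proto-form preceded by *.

*dosgabal

Position 5: Desiman has e, Seraka has o. Taking the neighbouring segments as reconstructed: Desiman e could go back to *a or *e or *i; Seraka o could go back to *a or *o — the one source consistent with every daughter is *a.
Position 7: Desiman has e, Seraka has o. Taking the neighbouring segments as reconstructed: Desiman e could go back to *a or *e or *i; Seraka o could go back to *a or *o — the one source consistent with every daughter is *a.
Continuing position by position gives *dosgabal; check it forward:
Desiman: start from *dosgabal.
  rule 1 (vowel merger): dosgabal → dosgebel
  rule 2 (vowel merger): dosgebel → dusgebel
  rule 3: no change — dusgebel
  ⇒ Desiman dusgebel
Seraka: *dosgabal
  dosgabal → dosgaval   [intervocalic lenition]
  dosgaval → dosgovol   [vowel merger]
  dosgovol (rule 3 does not apply)
  giving Seraka dosgovol.
Only *dosgabal yields all of Desiman dusgebel, Seraka dosgovol.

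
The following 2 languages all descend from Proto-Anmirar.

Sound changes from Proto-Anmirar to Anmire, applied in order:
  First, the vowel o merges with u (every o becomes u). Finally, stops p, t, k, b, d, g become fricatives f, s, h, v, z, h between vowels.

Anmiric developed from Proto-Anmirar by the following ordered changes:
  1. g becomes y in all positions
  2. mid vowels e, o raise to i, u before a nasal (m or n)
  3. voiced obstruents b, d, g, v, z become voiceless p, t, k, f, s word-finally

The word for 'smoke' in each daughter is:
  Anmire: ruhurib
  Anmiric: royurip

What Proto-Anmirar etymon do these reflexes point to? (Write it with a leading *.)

*rogurib

Position 7: Anmire has b, Anmiric has p. Anmire preserves b here (none of its changes turn any other segment into b), so the proto-segment is *b.
Position 2: Anmire has u, Anmiric has o. Anmiric preserves o here (none of its changes turn any other segment into o), so the proto-segment is *o.
Position 3: Anmire has h, Anmiric has y. Taking the neighbouring segments as reconstructed: Anmire h could go back to *k or *g or *h; Anmiric y could go back to *g or *y — the one source consistent with every daughter is *g.
Verify the candidate proto-form against each daughter:
Anmire: start from *rogurib.
  rule 1 (vowel merger): rogurib → rugurib
  rule 2 (intervocalic lenition): rugurib → ruhurib
  ⇒ Anmire ruhurib
Anmiric: *rogurib > royurib > royurip  (by unconditioned shift, final devoicing)
No other proto-form is consistent with every reflex, so the reconstruction is *rogurib.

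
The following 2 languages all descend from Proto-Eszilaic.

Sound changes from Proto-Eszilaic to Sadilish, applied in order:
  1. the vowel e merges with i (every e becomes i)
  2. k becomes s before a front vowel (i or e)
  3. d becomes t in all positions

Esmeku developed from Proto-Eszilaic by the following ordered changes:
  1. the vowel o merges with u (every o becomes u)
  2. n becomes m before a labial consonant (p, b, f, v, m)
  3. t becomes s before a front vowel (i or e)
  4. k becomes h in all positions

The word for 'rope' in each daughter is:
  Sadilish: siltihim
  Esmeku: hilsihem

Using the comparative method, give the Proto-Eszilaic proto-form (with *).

Position 4: Sadilish has t, Esmeku has s. Taking the neighbouring segments as reconstructed: Sadilish t could go back to *t or *d; Esmeku s could go back to *t or *s — the one source consistent with every daughter is *t.
Position 7: Sadilish has i, Esmeku has e. Esmeku preserves e here (none of its changes turn any other segment into e), so the proto-segment is *e.
Position 1: Sadilish has s, Esmeku has h. Taking the neighbouring segments as reconstructed: Sadilish s could go back to *k or *s; Esmeku h could go back to *k or *h — the one source consistent with every daughter is *k.
This points to *kiltihem. Verify forward in each daughter:
Sadilish: *kiltihem > kiltihim > siltihim  (by vowel merger, palatalisation)
Esmeku: *kiltihem
  kiltihem (rule 1 does not apply)
  kiltihem (rule 2 does not apply)
  kiltihem → kilsihem   [palatalisation]
  kilsihem → hilsihem   [unconditioned shift]
  giving Esmeku hilsihem.
No other proto-form is consistent with every reflex, so the reconstruction is *kiltihem.

*kiltihem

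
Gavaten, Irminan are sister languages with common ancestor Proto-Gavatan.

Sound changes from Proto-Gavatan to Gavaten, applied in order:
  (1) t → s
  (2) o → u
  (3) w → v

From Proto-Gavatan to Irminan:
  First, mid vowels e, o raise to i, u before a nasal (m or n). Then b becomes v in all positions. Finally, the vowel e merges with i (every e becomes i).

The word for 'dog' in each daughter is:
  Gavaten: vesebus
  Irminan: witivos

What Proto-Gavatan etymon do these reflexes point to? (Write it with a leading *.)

Position 5: Gavaten has b, Irminan has v. Gavaten preserves b here (none of its changes turn any other segment into b), so the proto-segment is *b.
Position 2: Gavaten has e, Irminan has i. Gavaten preserves e here (none of its changes turn any other segment into e), so the proto-segment is *e.
Verify the candidate proto-form against each daughter:
Gavaten: start from *wetebos.
  rule 1 (unconditioned shift): wetebos → wesebos
  rule 2 (vowel merger): wesebos → wesebus
  rule 3 (unconditioned shift): wesebus → vesebus
  ⇒ Gavaten vesebus
Irminan: *wetebos > wetevos > witivos  (by unconditioned shift, vowel merger)
Only *wetebos yields all of Gavaten vesebus, Irminan witivos.

*wetebos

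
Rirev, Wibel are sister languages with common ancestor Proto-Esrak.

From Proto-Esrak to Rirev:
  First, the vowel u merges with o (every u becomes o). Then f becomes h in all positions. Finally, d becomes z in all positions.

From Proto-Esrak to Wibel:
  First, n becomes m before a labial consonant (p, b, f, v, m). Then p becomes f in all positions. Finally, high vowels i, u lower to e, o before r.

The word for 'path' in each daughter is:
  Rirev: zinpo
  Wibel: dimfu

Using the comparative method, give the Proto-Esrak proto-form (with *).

*dinpu

Position 1: Rirev has z, Wibel has d. Wibel preserves d here (none of its changes turn any other segment into d), so the proto-segment is *d.
Position 4: Rirev has p, Wibel has f. Rirev preserves p here (none of its changes turn any other segment into p), so the proto-segment is *p.
This points to *dinpu. Verify forward in each daughter:
Rirev: start from *dinpu.
  rule 1 (vowel merger): dinpu → dinpo
  rule 2: no change — dinpo
  rule 3 (unconditioned shift): dinpo → zinpo
  ⇒ Rirev zinpo
Wibel: *dinpu > dimpu > dimfu  (by nasal place assimilation, unconditioned shift)
Only *dinpu yields all of Rirev zinpo, Wibel dimfu.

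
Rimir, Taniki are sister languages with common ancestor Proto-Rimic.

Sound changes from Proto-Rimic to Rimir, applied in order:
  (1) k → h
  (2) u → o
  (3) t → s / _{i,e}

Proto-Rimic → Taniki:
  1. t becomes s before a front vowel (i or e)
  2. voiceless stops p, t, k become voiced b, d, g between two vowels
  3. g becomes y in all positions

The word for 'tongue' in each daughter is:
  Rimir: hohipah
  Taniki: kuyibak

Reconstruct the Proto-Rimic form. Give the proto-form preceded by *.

*kukipak

Position 3: Rimir has h, Taniki has y. Taking the neighbouring segments as reconstructed: Rimir h could go back to *k or *h; Taniki y could go back to *k or *g or *y — the one source consistent with every daughter is *k.
Position 5: Rimir has p, Taniki has b. Rimir preserves p here (none of its changes turn any other segment into p), so the proto-segment is *p.
Continuing position by position gives *kukipak; check it forward:
Rimir: *kukipak > huhipah > hohipah  (by unconditioned shift, vowel merger)
Taniki: *kukipak > kugibak > kuyibak  (by intervocalic voicing, unconditioned shift)
Only *kukipak yields all of Rimir hohipah, Taniki kuyibak.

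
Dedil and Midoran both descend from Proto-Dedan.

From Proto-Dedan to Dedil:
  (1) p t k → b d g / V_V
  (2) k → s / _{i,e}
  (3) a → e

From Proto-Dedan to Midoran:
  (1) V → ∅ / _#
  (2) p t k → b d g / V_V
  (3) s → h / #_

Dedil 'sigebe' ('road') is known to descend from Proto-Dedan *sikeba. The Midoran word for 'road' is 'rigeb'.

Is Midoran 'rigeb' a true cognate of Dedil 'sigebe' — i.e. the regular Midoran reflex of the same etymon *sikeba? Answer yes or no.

no

Derive the expected Midoran reflex of *sikeba:
Midoran: *sikeba
  sikeba → sikeb   [apocope]
  sikeb → sigeb   [intervocalic voicing]
  sigeb → higeb   [debuccalisation]
  giving Midoran higeb.
The regular Midoran reflex would be 'higeb', but the attested form is 'rigeb'. The correspondence is irregular, so they are not cognates (the Midoran form has a different source).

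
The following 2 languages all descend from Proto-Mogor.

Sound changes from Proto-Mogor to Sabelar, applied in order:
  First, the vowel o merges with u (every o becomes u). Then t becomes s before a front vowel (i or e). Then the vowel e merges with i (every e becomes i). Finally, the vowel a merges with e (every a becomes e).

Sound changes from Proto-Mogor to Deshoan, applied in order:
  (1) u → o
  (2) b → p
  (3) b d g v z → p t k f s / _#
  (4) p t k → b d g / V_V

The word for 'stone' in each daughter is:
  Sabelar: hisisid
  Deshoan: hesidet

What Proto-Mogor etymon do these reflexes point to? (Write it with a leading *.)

Position 6: Sabelar has i, Deshoan has e. Deshoan preserves e here (none of its changes turn any other segment into e), so the proto-segment is *e.
Position 2: Sabelar has i, Deshoan has e. Deshoan preserves e here (none of its changes turn any other segment into e), so the proto-segment is *e.
Verify the candidate proto-form against each daughter:
Sabelar: *hesited
  hesited (rule 1 does not apply)
  hesited → hesised   [palatalisation]
  hesised → hisisid   [vowel merger]
  hisisid (rule 4 does not apply)
  giving Sabelar hisisid.
Deshoan: *hesited
  hesited (rule 1 does not apply)
  hesited (rule 2 does not apply)
  hesited → hesitet   [final devoicing]
  hesitet → hesidet   [intervocalic voicing]
  giving Deshoan hesidet.
*hesited is the unique common source.

*hesited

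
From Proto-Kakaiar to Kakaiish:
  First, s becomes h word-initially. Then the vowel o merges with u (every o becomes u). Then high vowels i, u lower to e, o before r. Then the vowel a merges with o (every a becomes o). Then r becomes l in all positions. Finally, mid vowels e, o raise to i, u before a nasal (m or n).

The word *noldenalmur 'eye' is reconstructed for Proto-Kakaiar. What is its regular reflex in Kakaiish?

nuldinolmol

Kakaiish: *noldenalmur > nuldenalmur > nuldenalmor > nuldenolmor > nuldenolmol > nuldinolmol  (by vowel merger, pre-rhotic lowering, vowel merger, unconditioned shift, pre-nasal raising)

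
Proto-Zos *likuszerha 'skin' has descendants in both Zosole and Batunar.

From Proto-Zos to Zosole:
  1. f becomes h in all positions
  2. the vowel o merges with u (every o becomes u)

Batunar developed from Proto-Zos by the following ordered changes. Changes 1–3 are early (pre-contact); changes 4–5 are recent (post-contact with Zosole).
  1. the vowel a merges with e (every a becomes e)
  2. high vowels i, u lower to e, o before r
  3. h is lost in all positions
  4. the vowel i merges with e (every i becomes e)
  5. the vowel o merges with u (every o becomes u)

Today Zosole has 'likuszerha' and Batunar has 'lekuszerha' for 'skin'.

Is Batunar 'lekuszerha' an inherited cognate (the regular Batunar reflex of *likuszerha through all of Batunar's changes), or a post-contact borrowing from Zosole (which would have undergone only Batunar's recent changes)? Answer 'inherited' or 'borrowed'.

If inherited, *likuszerha would pass through all of Batunar's changes:
Batunar: *likuszerha > likuszerhe > likuszere > lekuszere  (by vowel merger, h-loss, vowel merger)
If borrowed from Zosole 'likuszerha' after the early changes, it would undergo only the recent ones:
  rule 4 (vowel merger): likuszerha → lekuszerha
  rule 5 (vowel merger): no change (lekuszerha)
  ⇒ as a loan: lekuszerha
Batunar 'lekuszerha' matches the loan outcome 'lekuszerha', not the inherited 'lekuszere' — it skipped the early Batunar changes, so it was borrowed from Zosole.

borrowed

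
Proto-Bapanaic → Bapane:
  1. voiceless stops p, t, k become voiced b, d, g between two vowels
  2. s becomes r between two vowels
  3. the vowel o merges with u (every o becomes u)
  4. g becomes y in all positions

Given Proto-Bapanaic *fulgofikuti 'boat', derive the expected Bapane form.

Bapane: start from *fulgofikuti.
  rule 1 (intervocalic voicing): fulgofikuti → fulgofigudi
  rule 2: no change — fulgofigudi
  rule 3 (vowel merger): fulgofigudi → fulgufigudi
  rule 4 (unconditioned shift): fulgufigudi → fulyufiyudi
  ⇒ Bapane fulyufiyudi

fulyufiyudi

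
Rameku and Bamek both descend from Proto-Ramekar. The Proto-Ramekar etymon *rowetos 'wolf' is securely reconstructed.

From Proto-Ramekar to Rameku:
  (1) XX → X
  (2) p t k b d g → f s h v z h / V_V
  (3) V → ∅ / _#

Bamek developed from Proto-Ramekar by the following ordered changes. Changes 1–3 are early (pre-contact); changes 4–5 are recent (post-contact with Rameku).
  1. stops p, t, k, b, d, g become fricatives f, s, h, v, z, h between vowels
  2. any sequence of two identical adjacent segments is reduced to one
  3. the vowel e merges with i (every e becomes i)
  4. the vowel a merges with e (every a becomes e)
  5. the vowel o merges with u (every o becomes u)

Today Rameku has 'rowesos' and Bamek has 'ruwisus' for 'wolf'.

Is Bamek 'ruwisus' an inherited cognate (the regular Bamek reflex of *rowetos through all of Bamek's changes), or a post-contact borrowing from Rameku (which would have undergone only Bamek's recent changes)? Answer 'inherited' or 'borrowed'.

If inherited, *rowetos would pass through all of Bamek's changes:
Bamek: *rowetos
  rowetos → rowesos   [intervocalic lenition]
  rowesos (rule 2 does not apply)
  rowesos → rowisos   [vowel merger]
  rowisos (rule 4 does not apply)
  rowisos → ruwisus   [vowel merger]
  giving Bamek ruwisus.
If borrowed from Rameku 'rowesos' after the early changes, it would undergo only the recent ones:
  rule 4 (vowel merger): no change (rowesos)
  rule 5 (vowel merger): rowesos → ruwesus
  ⇒ as a loan: ruwesus
Bamek 'ruwisus' matches the inherited outcome exactly, so it is an inherited cognate, not a loan.

inherited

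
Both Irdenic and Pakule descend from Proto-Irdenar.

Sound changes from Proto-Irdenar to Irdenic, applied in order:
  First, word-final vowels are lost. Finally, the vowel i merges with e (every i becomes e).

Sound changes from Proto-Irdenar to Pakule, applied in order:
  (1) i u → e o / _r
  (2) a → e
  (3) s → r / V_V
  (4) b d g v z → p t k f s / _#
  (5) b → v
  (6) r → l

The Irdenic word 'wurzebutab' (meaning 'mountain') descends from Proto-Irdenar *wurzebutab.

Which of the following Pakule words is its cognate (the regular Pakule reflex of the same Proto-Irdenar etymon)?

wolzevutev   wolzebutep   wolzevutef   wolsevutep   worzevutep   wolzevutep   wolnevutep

Pakule: *wurzebutab
  wurzebutab → worzebutab   [pre-rhotic lowering]
  worzebutab → worzebuteb   [vowel merger]
  worzebuteb (rule 3 does not apply)
  worzebuteb → worzebutep   [final devoicing]
  worzebutep → worzevutep   [unconditioned shift]
  worzevutep → wolzevutep   [unconditioned shift]
  giving Pakule wolzevutep.
Among the options, 'wolzevutep' alone shows every Pakule change applied in order.

wolzevutep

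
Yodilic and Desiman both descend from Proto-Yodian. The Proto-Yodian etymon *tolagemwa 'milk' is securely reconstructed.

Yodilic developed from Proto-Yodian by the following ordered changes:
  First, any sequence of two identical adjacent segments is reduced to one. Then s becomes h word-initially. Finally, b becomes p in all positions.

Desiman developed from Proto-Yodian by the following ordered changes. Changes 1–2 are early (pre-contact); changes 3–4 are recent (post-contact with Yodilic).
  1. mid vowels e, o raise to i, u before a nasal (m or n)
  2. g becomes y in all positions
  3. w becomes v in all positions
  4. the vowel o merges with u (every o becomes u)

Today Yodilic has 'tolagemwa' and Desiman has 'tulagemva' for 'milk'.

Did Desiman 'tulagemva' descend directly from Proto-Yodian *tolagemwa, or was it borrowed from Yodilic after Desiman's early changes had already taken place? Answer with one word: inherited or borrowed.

If inherited, *tolagemwa would pass through all of Desiman's changes:
Desiman: *tolagemwa > tolagimwa > tolayimwa > tolayimva > tulayimva  (by pre-nasal raising, unconditioned shift, unconditioned shift, vowel merger)
If borrowed from Yodilic 'tolagemwa' after the early changes, it would undergo only the recent ones:
  rule 3 (unconditioned shift): tolagemwa → tolagemva
  rule 4 (vowel merger): tolagemva → tulagemva
  ⇒ as a loan: tulagemva
Desiman 'tulagemva' matches the loan outcome 'tulagemva', not the inherited 'tulayimva' — it skipped the early Desiman changes, so it was borrowed from Yodilic.

borrowed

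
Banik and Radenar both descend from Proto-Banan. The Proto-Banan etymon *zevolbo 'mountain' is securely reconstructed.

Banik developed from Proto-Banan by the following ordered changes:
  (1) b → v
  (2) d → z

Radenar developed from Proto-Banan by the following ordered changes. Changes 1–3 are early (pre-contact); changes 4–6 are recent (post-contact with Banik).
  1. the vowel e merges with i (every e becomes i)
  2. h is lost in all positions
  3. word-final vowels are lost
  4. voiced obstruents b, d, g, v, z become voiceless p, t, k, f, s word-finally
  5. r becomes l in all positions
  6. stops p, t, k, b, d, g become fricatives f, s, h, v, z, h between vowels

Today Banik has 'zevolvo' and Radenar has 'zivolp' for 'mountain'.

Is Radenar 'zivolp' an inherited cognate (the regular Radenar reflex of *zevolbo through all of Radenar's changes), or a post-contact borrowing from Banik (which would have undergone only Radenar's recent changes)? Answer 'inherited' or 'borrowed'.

If inherited, *zevolbo would pass through all of Radenar's changes:
Radenar: *zevolbo > zivolbo > zivolb > zivolp  (by vowel merger, apocope, final devoicing)
If borrowed from Banik 'zevolvo' after the early changes, it would undergo only the recent ones:
  rule 4 (final devoicing): no change (zevolvo)
  rule 5 (unconditioned shift): no change (zevolvo)
  rule 6 (intervocalic lenition): no change (zevolvo)
  ⇒ as a loan: zevolvo
Radenar 'zivolp' matches the inherited outcome exactly, so it is an inherited cognate, not a loan.

inherited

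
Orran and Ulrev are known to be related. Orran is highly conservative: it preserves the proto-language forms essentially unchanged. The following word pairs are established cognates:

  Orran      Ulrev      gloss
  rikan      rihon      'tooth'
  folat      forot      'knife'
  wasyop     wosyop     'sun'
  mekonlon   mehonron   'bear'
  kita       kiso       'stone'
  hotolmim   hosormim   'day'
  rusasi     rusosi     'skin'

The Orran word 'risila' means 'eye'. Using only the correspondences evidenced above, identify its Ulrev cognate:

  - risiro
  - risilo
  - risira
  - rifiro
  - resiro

risiro

folat ~ forot — Orran l corresponds to Ulrev r between vowels (before a back vowel).
kita ~ kiso — Orran a corresponds to Ulrev o word-finally.
Applying these to Orran 'risila':
  risila → risira   (l→r between vowels (before a back vowel))
  risira → risiro   (a→o word-finally)
So the Ulrev cognate is 'risiro'.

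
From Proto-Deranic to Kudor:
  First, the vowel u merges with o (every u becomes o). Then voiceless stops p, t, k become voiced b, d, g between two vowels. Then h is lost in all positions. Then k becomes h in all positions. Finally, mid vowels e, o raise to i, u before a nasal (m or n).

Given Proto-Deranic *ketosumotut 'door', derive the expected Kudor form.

Kudor: *ketosumotut > ketosomotot > kedosomodot > hedosomodot > hedosumodot  (by vowel merger, intervocalic voicing, unconditioned shift, pre-nasal raising)

hedosumodot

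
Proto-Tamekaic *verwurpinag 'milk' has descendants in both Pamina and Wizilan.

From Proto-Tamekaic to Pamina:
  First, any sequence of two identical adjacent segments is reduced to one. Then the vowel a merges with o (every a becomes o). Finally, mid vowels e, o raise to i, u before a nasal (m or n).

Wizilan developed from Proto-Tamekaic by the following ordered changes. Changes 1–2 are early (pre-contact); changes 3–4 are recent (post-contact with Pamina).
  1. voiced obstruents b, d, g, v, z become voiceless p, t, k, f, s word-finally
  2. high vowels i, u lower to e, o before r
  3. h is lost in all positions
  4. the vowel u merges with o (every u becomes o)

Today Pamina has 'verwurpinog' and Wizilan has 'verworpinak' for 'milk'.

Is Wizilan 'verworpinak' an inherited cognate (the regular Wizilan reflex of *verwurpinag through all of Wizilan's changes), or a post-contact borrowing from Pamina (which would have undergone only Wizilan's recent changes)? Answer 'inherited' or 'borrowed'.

inherited

If inherited, *verwurpinag would pass through all of Wizilan's changes:
Wizilan: *verwurpinag > verwurpinak > verworpinak  (by final devoicing, pre-rhotic lowering)
If borrowed from Pamina 'verwurpinog' after the early changes, it would undergo only the recent ones:
  rule 3 (h-loss): no change (verwurpinog)
  rule 4 (vowel merger): verwurpinog → verworpinog
  ⇒ as a loan: verworpinog
Wizilan 'verworpinak' matches the inherited outcome exactly, so it is an inherited cognate, not a loan.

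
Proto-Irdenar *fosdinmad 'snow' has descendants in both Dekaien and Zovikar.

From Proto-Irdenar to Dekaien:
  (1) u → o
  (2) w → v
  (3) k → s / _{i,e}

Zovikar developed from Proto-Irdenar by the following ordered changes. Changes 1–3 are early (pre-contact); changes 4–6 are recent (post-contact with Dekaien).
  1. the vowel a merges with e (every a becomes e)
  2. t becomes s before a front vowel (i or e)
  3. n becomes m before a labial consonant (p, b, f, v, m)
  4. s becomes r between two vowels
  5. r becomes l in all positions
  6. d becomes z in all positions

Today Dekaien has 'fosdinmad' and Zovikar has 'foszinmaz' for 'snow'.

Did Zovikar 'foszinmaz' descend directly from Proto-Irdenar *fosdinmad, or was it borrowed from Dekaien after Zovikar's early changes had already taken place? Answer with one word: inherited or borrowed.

borrowed

If inherited, *fosdinmad would pass through all of Zovikar's changes:
Zovikar: *fosdinmad > fosdinmed > fosdimmed > foszimmez  (by vowel merger, nasal place assimilation, unconditioned shift)
If borrowed from Dekaien 'fosdinmad' after the early changes, it would undergo only the recent ones:
  rule 4 (rhotacism): no change (fosdinmad)
  rule 5 (unconditioned shift): no change (fosdinmad)
  rule 6 (unconditioned shift): fosdinmad → foszinmaz
  ⇒ as a loan: foszinmaz
Zovikar 'foszinmaz' matches the loan outcome 'foszinmaz', not the inherited 'foszimmez' — it skipped the early Zovikar changes, so it was borrowed from Dekaien.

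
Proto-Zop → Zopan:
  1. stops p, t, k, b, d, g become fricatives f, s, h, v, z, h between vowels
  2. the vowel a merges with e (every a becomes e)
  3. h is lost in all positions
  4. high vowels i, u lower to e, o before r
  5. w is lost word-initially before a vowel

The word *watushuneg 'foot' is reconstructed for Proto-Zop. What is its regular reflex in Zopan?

Zopan: start from *watushuneg.
  rule 1 (intervocalic lenition): watushuneg → wasushuneg
  rule 2 (vowel merger): wasushuneg → wesushuneg
  rule 3 (h-loss): wesushuneg → wesusuneg
  rule 4: no change — wesusuneg
  rule 5 (glide loss): wesusuneg → esusuneg
  ⇒ Zopan esusuneg

esusuneg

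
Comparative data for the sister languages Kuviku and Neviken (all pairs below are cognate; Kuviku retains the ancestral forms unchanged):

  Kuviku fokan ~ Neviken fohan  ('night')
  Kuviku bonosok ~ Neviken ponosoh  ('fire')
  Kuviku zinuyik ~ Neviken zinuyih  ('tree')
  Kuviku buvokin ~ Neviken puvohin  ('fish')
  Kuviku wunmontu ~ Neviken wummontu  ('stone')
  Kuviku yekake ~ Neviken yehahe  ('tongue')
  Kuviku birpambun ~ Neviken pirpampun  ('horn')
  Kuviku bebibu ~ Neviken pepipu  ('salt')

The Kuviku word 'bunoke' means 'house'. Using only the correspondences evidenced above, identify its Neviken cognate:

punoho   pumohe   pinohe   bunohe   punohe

punohe

buvokin ~ puvohin — Kuviku b corresponds to Neviken p word-initially before a back vowel.
yekake ~ yehahe — Kuviku k corresponds to Neviken h between vowels (before a front vowel).
Applying these to Kuviku 'bunoke':
  bunoke → punoke   (b→p word-initially before a back vowel)
  punoke → punohe   (k→h between vowels (before a front vowel))
So the Neviken cognate is 'punohe'.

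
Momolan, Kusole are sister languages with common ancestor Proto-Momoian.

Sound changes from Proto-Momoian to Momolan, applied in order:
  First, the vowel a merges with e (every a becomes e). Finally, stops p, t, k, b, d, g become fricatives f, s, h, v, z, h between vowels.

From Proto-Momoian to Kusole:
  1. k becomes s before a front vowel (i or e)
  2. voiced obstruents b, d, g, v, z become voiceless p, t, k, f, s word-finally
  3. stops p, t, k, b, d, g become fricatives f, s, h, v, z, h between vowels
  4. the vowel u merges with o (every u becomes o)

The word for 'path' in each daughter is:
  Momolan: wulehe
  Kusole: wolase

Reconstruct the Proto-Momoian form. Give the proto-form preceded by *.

*wulake

Position 2: Momolan has u, Kusole has o. Momolan preserves u here (none of its changes turn any other segment into u), so the proto-segment is *u.
Position 4: Momolan has e, Kusole has a. Kusole preserves a here (none of its changes turn any other segment into a), so the proto-segment is *a.
Position 5: Momolan has h, Kusole has s. Taking the neighbouring segments as reconstructed: Momolan h could go back to *k or *g or *h; Kusole s could go back to *t or *k or *s — the one source consistent with every daughter is *k.
This points to *wulake. Verify forward in each daughter:
Momolan: *wulake
  wulake → wuleke   [vowel merger]
  wuleke → wulehe   [intervocalic lenition]
  giving Momolan wulehe.
Kusole: *wulake > wulase > wolase  (by palatalisation, vowel merger)
Only *wulake yields all of Momolan wulehe, Kusole wolase.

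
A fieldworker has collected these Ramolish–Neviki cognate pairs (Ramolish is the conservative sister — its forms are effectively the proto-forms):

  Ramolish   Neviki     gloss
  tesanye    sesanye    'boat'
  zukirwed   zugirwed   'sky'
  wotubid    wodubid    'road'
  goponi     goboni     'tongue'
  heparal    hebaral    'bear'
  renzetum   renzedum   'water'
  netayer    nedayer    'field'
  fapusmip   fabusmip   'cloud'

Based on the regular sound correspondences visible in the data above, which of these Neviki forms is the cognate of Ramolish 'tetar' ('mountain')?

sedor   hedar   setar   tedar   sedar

tesanye ~ sesanye — Ramolish t corresponds to Neviki s word-initially before a front vowel.
netayer ~ nedayer — Ramolish t corresponds to Neviki d between vowels (before a back vowel).
Applying these to Ramolish 'tetar':
  tetar → setar   (t→s word-initially before a front vowel)
  setar → sedar   (t→d between vowels (before a back vowel))
So the Neviki cognate is 'sedar'.

sedar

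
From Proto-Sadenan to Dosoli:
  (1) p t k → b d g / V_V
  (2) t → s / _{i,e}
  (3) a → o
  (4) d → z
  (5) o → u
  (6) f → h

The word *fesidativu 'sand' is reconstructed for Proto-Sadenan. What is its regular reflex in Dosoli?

hesizuzivu

Dosoli: *fesidativu
  fesidativu → fesidadivu   [intervocalic voicing]
  fesidadivu (rule 2 does not apply)
  fesidadivu → fesidodivu   [vowel merger]
  fesidodivu → fesizozivu   [unconditioned shift]
  fesizozivu → fesizuzivu   [vowel merger]
  fesizuzivu → hesizuzivu   [unconditioned shift]
  giving Dosoli hesizuzivu.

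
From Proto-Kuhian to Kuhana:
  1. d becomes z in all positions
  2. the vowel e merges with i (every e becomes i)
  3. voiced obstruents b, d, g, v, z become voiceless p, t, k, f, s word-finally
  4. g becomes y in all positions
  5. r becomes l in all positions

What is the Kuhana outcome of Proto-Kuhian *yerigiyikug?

yiliyiyikuk

Kuhana: start from *yerigiyikug.
  rule 1: no change — yerigiyikug
  rule 2 (vowel merger): yerigiyikug → yirigiyikug
  rule 3 (final devoicing): yirigiyikug → yirigiyikuk
  rule 4 (unconditioned shift): yirigiyikuk → yiriyiyikuk
  rule 5 (unconditioned shift): yiriyiyikuk → yiliyiyikuk
  ⇒ Kuhana yiliyiyikuk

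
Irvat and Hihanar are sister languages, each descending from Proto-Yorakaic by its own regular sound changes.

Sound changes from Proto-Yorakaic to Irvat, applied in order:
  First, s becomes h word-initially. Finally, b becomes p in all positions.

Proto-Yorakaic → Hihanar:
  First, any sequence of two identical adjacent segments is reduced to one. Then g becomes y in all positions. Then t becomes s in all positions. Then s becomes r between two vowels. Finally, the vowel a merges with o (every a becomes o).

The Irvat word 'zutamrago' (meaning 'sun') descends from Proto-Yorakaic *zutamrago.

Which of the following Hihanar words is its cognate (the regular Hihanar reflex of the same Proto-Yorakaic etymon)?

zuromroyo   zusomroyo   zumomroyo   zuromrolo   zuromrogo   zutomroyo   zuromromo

zuromroyo

Hihanar: *zutamrago
  zutamrago (rule 1 does not apply)
  zutamrago → zutamrayo   [unconditioned shift]
  zutamrayo → zusamrayo   [unconditioned shift]
  zusamrayo → zuramrayo   [rhotacism]
  zuramrayo → zuromroyo   [vowel merger]
  giving Hihanar zuromroyo.
Among the options, 'zuromroyo' alone shows every Hihanar change applied in order.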